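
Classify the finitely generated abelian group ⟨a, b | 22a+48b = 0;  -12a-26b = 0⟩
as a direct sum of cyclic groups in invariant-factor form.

Answer: M ≅ ℤ/2 ⊕ ℤ/2

Derivation:
rank_ℚ(R)=2; free=2−2=0
SNF(R) diag = [2, 2] → torsion [2, 2]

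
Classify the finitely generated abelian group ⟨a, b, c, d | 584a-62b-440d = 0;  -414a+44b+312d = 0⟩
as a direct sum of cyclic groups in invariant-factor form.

Answer: M ≅ ℤ^2 ⊕ ℤ/2 ⊕ ℤ/2

Derivation:
rank_ℚ(R)=2; free=4−2=2
SNF(R) diag = [2, 2] → torsion [2, 2]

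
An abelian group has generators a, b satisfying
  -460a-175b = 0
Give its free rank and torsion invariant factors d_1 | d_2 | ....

rank_ℚ(R)=1; free=2−1=1
SNF(R) diag = [5] → torsion [5]

Answer: M ≅ ℤ^1 ⊕ ℤ/5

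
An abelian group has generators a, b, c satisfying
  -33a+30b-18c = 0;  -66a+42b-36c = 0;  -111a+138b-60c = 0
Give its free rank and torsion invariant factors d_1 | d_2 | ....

rank_ℚ(R)=3; free=3−3=0
SNF(R) diag = [3, 6, 18] → torsion [3, 6, 18]

Answer: M ≅ ℤ/3 ⊕ ℤ/6 ⊕ ℤ/18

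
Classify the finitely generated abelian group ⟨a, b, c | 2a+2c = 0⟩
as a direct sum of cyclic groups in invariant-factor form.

Answer: M ≅ ℤ^2 ⊕ ℤ/2

Derivation:
rank_ℚ(R)=1; free=3−1=2
SNF(R) diag = [2] → torsion [2]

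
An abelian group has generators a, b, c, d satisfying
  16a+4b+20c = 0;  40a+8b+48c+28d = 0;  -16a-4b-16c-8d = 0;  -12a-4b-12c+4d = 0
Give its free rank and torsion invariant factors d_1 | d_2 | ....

Answer: M ≅ ℤ/4 ⊕ ℤ/4 ⊕ ℤ/4 ⊕ ℤ/4

Derivation:
rank_ℚ(R)=4; free=4−4=0
SNF(R) diag = [4, 4, 4, 4] → torsion [4, 4, 4, 4]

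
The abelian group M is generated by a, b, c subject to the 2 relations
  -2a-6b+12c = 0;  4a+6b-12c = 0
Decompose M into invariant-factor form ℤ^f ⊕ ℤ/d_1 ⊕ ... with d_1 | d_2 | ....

Answer: M ≅ ℤ^1 ⊕ ℤ/2 ⊕ ℤ/6

Derivation:
rank_ℚ(R)=2; free=3−2=1
SNF(R) diag = [2, 6] → torsion [2, 6]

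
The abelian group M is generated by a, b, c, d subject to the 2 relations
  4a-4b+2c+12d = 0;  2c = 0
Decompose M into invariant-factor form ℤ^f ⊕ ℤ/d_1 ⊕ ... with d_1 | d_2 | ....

rank_ℚ(R)=2; free=4−2=2
SNF(R) diag = [2, 4] → torsion [2, 4]

Answer: M ≅ ℤ^2 ⊕ ℤ/2 ⊕ ℤ/4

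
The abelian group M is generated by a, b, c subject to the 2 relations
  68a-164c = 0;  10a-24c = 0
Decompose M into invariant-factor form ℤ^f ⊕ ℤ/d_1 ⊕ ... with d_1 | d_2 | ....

Answer: M ≅ ℤ^1 ⊕ ℤ/2 ⊕ ℤ/4

Derivation:
rank_ℚ(R)=2; free=3−2=1
SNF(R) diag = [2, 4] → torsion [2, 4]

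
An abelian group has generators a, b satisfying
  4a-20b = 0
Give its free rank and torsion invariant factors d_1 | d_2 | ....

rank_ℚ(R)=1; free=2−1=1
SNF(R) diag = [4] → torsion [4]

Answer: M ≅ ℤ^1 ⊕ ℤ/4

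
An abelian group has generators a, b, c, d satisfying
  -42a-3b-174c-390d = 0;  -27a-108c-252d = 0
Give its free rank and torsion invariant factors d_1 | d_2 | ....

Answer: M ≅ ℤ^2 ⊕ ℤ/3 ⊕ ℤ/9

Derivation:
rank_ℚ(R)=2; free=4−2=2
SNF(R) diag = [3, 9] → torsion [3, 9]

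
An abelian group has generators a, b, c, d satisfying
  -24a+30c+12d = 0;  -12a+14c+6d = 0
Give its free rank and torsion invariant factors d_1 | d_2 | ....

Answer: M ≅ ℤ^2 ⊕ ℤ/2 ⊕ ℤ/6

Derivation:
rank_ℚ(R)=2; free=4−2=2
SNF(R) diag = [2, 6] → torsion [2, 6]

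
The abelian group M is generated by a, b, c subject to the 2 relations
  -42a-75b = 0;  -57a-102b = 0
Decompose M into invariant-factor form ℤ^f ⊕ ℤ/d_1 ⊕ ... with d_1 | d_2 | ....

rank_ℚ(R)=2; free=3−2=1
SNF(R) diag = [3, 3] → torsion [3, 3]

Answer: M ≅ ℤ^1 ⊕ ℤ/3 ⊕ ℤ/3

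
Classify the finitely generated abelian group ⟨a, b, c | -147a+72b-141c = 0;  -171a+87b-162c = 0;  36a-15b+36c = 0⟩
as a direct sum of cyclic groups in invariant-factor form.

Answer: M ≅ ℤ/3 ⊕ ℤ/3 ⊕ ℤ/9

Derivation:
rank_ℚ(R)=3; free=3−3=0
SNF(R) diag = [3, 3, 9] → torsion [3, 3, 9]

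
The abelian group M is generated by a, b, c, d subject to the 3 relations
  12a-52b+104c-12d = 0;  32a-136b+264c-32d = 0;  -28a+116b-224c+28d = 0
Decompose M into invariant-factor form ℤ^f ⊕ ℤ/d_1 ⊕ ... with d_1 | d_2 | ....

Answer: M ≅ ℤ^1 ⊕ ℤ/4 ⊕ ℤ/8 ⊕ ℤ/8

Derivation:
rank_ℚ(R)=3; free=4−3=1
SNF(R) diag = [4, 8, 8] → torsion [4, 8, 8]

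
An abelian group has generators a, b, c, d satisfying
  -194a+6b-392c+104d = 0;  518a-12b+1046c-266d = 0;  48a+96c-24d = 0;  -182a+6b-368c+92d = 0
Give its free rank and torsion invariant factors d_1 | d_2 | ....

Answer: M ≅ ℤ/2 ⊕ ℤ/6 ⊕ ℤ/12 ⊕ ℤ/24

Derivation:
rank_ℚ(R)=4; free=4−4=0
SNF(R) diag = [2, 6, 12, 24] → torsion [2, 6, 12, 24]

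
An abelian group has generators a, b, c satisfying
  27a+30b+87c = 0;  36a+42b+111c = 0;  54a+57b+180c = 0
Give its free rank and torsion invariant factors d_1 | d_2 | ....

rank_ℚ(R)=3; free=3−3=0
SNF(R) diag = [3, 3, 9] → torsion [3, 3, 9]

Answer: M ≅ ℤ/3 ⊕ ℤ/3 ⊕ ℤ/9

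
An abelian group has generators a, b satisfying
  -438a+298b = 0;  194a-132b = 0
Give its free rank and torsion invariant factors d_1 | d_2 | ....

rank_ℚ(R)=2; free=2−2=0
SNF(R) diag = [2, 2] → torsion [2, 2]

Answer: M ≅ ℤ/2 ⊕ ℤ/2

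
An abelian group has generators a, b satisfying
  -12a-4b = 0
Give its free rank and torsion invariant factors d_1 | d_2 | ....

rank_ℚ(R)=1; free=2−1=1
SNF(R) diag = [4] → torsion [4]

Answer: M ≅ ℤ^1 ⊕ ℤ/4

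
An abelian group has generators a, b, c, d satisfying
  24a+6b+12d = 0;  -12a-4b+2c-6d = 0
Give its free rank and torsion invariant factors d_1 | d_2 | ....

Answer: M ≅ ℤ^2 ⊕ ℤ/2 ⊕ ℤ/6

Derivation:
rank_ℚ(R)=2; free=4−2=2
SNF(R) diag = [2, 6] → torsion [2, 6]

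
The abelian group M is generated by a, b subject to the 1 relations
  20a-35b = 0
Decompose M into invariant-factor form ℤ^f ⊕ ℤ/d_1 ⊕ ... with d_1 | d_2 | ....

rank_ℚ(R)=1; free=2−1=1
SNF(R) diag = [5] → torsion [5]

Answer: M ≅ ℤ^1 ⊕ ℤ/5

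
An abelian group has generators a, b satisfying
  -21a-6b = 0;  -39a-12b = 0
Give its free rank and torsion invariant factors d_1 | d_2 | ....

rank_ℚ(R)=2; free=2−2=0
SNF(R) diag = [3, 6] → torsion [3, 6]

Answer: M ≅ ℤ/3 ⊕ ℤ/6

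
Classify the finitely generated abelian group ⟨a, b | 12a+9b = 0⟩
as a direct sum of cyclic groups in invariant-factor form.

Answer: M ≅ ℤ^1 ⊕ ℤ/3

Derivation:
rank_ℚ(R)=1; free=2−1=1
SNF(R) diag = [3] → torsion [3]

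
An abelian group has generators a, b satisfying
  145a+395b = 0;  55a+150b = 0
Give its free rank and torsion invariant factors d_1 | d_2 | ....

Answer: M ≅ ℤ/5 ⊕ ℤ/5

Derivation:
rank_ℚ(R)=2; free=2−2=0
SNF(R) diag = [5, 5] → torsion [5, 5]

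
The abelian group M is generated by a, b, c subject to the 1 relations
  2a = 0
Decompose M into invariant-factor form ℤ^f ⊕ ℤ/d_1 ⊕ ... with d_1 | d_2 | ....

rank_ℚ(R)=1; free=3−1=2
SNF(R) diag = [2] → torsion [2]

Answer: M ≅ ℤ^2 ⊕ ℤ/2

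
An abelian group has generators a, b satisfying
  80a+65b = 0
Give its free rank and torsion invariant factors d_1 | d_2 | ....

Answer: M ≅ ℤ^1 ⊕ ℤ/5

Derivation:
rank_ℚ(R)=1; free=2−1=1
SNF(R) diag = [5] → torsion [5]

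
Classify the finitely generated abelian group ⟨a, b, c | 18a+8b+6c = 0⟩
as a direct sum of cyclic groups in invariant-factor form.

Answer: M ≅ ℤ^2 ⊕ ℤ/2

Derivation:
rank_ℚ(R)=1; free=3−1=2
SNF(R) diag = [2] → torsion [2]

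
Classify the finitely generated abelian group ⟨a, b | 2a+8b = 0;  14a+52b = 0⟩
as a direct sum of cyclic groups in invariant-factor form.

Answer: M ≅ ℤ/2 ⊕ ℤ/4

Derivation:
rank_ℚ(R)=2; free=2−2=0
SNF(R) diag = [2, 4] → torsion [2, 4]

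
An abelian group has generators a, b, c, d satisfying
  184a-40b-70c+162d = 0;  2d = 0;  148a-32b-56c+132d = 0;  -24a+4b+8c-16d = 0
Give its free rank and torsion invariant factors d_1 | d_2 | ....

rank_ℚ(R)=4; free=4−4=0
SNF(R) diag = [2, 2, 4, 4] → torsion [2, 2, 4, 4]

Answer: M ≅ ℤ/2 ⊕ ℤ/2 ⊕ ℤ/4 ⊕ ℤ/4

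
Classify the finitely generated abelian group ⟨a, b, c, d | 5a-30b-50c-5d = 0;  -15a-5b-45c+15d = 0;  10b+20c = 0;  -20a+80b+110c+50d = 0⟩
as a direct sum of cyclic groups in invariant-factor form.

Answer: M ≅ ℤ/5 ⊕ ℤ/5 ⊕ ℤ/10 ⊕ ℤ/30

Derivation:
rank_ℚ(R)=4; free=4−4=0
SNF(R) diag = [5, 5, 10, 30] → torsion [5, 5, 10, 30]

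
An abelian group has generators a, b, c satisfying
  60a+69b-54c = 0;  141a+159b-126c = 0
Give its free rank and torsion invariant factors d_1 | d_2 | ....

Answer: M ≅ ℤ^1 ⊕ ℤ/3 ⊕ ℤ/9

Derivation:
rank_ℚ(R)=2; free=3−2=1
SNF(R) diag = [3, 9] → torsion [3, 9]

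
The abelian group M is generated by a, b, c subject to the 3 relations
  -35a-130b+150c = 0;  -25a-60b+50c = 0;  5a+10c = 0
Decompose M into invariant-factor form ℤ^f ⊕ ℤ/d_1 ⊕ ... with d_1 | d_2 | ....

rank_ℚ(R)=3; free=3−3=0
SNF(R) diag = [5, 10, 20] → torsion [5, 10, 20]

Answer: M ≅ ℤ/5 ⊕ ℤ/10 ⊕ ℤ/20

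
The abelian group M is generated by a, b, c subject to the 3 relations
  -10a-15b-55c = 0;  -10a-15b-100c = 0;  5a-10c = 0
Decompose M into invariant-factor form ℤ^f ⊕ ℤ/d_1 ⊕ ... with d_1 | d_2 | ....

rank_ℚ(R)=3; free=3−3=0
SNF(R) diag = [5, 15, 45] → torsion [5, 15, 45]

Answer: M ≅ ℤ/5 ⊕ ℤ/15 ⊕ ℤ/45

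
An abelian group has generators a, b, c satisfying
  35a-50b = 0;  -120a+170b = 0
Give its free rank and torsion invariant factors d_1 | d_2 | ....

Answer: M ≅ ℤ^1 ⊕ ℤ/5 ⊕ ℤ/10

Derivation:
rank_ℚ(R)=2; free=3−2=1
SNF(R) diag = [5, 10] → torsion [5, 10]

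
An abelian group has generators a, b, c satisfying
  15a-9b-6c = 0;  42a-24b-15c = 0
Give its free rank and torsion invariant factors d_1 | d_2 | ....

rank_ℚ(R)=2; free=3−2=1
SNF(R) diag = [3, 3] → torsion [3, 3]

Answer: M ≅ ℤ^1 ⊕ ℤ/3 ⊕ ℤ/3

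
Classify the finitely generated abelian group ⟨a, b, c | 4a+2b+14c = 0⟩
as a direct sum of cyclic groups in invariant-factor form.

rank_ℚ(R)=1; free=3−1=2
SNF(R) diag = [2] → torsion [2]

Answer: M ≅ ℤ^2 ⊕ ℤ/2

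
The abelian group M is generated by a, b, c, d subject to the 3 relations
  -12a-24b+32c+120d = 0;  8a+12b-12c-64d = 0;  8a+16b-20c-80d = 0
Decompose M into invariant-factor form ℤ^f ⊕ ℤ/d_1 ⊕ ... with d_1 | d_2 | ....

Answer: M ≅ ℤ^1 ⊕ ℤ/4 ⊕ ℤ/4 ⊕ ℤ/4

Derivation:
rank_ℚ(R)=3; free=4−3=1
SNF(R) diag = [4, 4, 4] → torsion [4, 4, 4]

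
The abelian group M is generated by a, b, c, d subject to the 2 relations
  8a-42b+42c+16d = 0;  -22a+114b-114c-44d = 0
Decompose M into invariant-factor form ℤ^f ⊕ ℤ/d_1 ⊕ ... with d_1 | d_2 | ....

Answer: M ≅ ℤ^2 ⊕ ℤ/2 ⊕ ℤ/6

Derivation:
rank_ℚ(R)=2; free=4−2=2
SNF(R) diag = [2, 6] → torsion [2, 6]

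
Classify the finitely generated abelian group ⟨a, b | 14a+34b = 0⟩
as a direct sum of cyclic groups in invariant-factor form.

Answer: M ≅ ℤ^1 ⊕ ℤ/2

Derivation:
rank_ℚ(R)=1; free=2−1=1
SNF(R) diag = [2] → torsion [2]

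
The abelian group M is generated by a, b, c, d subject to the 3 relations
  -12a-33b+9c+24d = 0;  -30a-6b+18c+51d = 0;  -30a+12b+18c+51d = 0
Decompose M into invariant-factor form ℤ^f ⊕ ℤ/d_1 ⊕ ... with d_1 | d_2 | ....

Answer: M ≅ ℤ^1 ⊕ ℤ/3 ⊕ ℤ/9 ⊕ ℤ/18

Derivation:
rank_ℚ(R)=3; free=4−3=1
SNF(R) diag = [3, 9, 18] → torsion [3, 9, 18]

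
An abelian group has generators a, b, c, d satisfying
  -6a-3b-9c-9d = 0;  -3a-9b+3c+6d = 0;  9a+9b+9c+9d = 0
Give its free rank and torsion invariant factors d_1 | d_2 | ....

rank_ℚ(R)=3; free=4−3=1
SNF(R) diag = [3, 3, 9] → torsion [3, 3, 9]

Answer: M ≅ ℤ^1 ⊕ ℤ/3 ⊕ ℤ/3 ⊕ ℤ/9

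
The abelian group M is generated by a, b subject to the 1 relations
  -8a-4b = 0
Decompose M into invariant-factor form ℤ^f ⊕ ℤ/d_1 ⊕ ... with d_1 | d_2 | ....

rank_ℚ(R)=1; free=2−1=1
SNF(R) diag = [4] → torsion [4]

Answer: M ≅ ℤ^1 ⊕ ℤ/4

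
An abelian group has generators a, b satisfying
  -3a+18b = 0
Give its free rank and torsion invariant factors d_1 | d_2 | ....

Answer: M ≅ ℤ^1 ⊕ ℤ/3

Derivation:
rank_ℚ(R)=1; free=2−1=1
SNF(R) diag = [3] → torsion [3]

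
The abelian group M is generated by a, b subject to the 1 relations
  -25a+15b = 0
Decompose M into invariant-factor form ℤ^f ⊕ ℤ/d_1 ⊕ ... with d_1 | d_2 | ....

Answer: M ≅ ℤ^1 ⊕ ℤ/5

Derivation:
rank_ℚ(R)=1; free=2−1=1
SNF(R) diag = [5] → torsion [5]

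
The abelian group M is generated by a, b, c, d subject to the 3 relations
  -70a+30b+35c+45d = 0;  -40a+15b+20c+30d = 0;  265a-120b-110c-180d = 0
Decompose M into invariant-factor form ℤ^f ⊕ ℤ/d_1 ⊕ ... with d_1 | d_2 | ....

Answer: M ≅ ℤ^1 ⊕ ℤ/5 ⊕ ℤ/15 ⊕ ℤ/45

Derivation:
rank_ℚ(R)=3; free=4−3=1
SNF(R) diag = [5, 15, 45] → torsion [5, 15, 45]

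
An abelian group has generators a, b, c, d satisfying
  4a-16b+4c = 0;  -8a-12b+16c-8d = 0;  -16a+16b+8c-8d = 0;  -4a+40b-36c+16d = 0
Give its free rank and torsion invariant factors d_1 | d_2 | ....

Answer: M ≅ ℤ/4 ⊕ ℤ/4 ⊕ ℤ/8 ⊕ ℤ/16

Derivation:
rank_ℚ(R)=4; free=4−4=0
SNF(R) diag = [4, 4, 8, 16] → torsion [4, 4, 8, 16]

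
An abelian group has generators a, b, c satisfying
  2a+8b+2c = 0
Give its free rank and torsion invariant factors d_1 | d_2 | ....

Answer: M ≅ ℤ^2 ⊕ ℤ/2

Derivation:
rank_ℚ(R)=1; free=3−1=2
SNF(R) diag = [2] → torsion [2]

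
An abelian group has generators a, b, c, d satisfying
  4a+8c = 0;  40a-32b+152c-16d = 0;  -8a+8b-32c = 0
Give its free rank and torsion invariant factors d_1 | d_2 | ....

Answer: M ≅ ℤ^1 ⊕ ℤ/4 ⊕ ℤ/8 ⊕ ℤ/8

Derivation:
rank_ℚ(R)=3; free=4−3=1
SNF(R) diag = [4, 8, 8] → torsion [4, 8, 8]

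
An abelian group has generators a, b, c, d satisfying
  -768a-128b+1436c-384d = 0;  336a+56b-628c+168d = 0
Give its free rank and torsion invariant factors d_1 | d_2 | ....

Answer: M ≅ ℤ^2 ⊕ ℤ/4 ⊕ ℤ/8

Derivation:
rank_ℚ(R)=2; free=4−2=2
SNF(R) diag = [4, 8] → torsion [4, 8]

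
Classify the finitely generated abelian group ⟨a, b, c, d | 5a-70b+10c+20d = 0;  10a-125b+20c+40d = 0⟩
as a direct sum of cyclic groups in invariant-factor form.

Answer: M ≅ ℤ^2 ⊕ ℤ/5 ⊕ ℤ/15

Derivation:
rank_ℚ(R)=2; free=4−2=2
SNF(R) diag = [5, 15] → torsion [5, 15]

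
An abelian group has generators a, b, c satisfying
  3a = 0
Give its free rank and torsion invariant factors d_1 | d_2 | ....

rank_ℚ(R)=1; free=3−1=2
SNF(R) diag = [3] → torsion [3]

Answer: M ≅ ℤ^2 ⊕ ℤ/3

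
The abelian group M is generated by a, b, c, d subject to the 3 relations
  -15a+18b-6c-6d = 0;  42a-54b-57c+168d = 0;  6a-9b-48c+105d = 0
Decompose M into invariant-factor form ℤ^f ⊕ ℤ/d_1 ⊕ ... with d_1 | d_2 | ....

rank_ℚ(R)=3; free=4−3=1
SNF(R) diag = [3, 9, 27] → torsion [3, 9, 27]

Answer: M ≅ ℤ^1 ⊕ ℤ/3 ⊕ ℤ/9 ⊕ ℤ/27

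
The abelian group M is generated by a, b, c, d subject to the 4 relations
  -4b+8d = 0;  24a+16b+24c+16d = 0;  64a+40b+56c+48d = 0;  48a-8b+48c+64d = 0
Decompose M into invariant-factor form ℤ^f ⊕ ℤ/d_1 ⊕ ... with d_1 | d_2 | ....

rank_ℚ(R)=4; free=4−4=0
SNF(R) diag = [4, 8, 24, 48] → torsion [4, 8, 24, 48]

Answer: M ≅ ℤ/4 ⊕ ℤ/8 ⊕ ℤ/24 ⊕ ℤ/48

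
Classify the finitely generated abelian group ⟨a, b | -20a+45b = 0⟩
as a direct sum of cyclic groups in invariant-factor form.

Answer: M ≅ ℤ^1 ⊕ ℤ/5

Derivation:
rank_ℚ(R)=1; free=2−1=1
SNF(R) diag = [5] → torsion [5]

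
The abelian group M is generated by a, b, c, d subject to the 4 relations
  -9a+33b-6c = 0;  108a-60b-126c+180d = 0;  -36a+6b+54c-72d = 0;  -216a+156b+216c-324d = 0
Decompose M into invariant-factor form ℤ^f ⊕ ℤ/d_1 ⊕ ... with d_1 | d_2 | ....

Answer: M ≅ ℤ/3 ⊕ ℤ/6 ⊕ ℤ/18 ⊕ ℤ/36

Derivation:
rank_ℚ(R)=4; free=4−4=0
SNF(R) diag = [3, 6, 18, 36] → torsion [3, 6, 18, 36]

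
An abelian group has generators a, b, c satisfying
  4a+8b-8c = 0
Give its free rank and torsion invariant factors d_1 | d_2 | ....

rank_ℚ(R)=1; free=3−1=2
SNF(R) diag = [4] → torsion [4]

Answer: M ≅ ℤ^2 ⊕ ℤ/4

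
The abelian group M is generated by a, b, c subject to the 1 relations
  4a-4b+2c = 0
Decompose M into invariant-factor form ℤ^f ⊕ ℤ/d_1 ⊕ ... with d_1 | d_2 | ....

rank_ℚ(R)=1; free=3−1=2
SNF(R) diag = [2] → torsion [2]

Answer: M ≅ ℤ^2 ⊕ ℤ/2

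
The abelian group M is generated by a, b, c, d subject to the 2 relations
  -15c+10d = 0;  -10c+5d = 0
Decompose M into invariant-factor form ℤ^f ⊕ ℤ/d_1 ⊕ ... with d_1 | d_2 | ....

rank_ℚ(R)=2; free=4−2=2
SNF(R) diag = [5, 5] → torsion [5, 5]

Answer: M ≅ ℤ^2 ⊕ ℤ/5 ⊕ ℤ/5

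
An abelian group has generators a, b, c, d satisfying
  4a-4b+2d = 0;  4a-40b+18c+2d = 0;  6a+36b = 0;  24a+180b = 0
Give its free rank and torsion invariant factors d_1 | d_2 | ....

Answer: M ≅ ℤ/2 ⊕ ℤ/6 ⊕ ℤ/18 ⊕ ℤ/36

Derivation:
rank_ℚ(R)=4; free=4−4=0
SNF(R) diag = [2, 6, 18, 36] → torsion [2, 6, 18, 36]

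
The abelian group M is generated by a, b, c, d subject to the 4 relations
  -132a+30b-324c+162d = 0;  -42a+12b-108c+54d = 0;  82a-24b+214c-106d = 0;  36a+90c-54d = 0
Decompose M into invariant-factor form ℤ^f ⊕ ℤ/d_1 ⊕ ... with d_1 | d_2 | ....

Answer: M ≅ ℤ/2 ⊕ ℤ/6 ⊕ ℤ/18 ⊕ ℤ/54

Derivation:
rank_ℚ(R)=4; free=4−4=0
SNF(R) diag = [2, 6, 18, 54] → torsion [2, 6, 18, 54]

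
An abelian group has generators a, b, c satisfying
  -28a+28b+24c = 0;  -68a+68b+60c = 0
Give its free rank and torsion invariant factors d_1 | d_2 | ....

rank_ℚ(R)=2; free=3−2=1
SNF(R) diag = [4, 12] → torsion [4, 12]

Answer: M ≅ ℤ^1 ⊕ ℤ/4 ⊕ ℤ/12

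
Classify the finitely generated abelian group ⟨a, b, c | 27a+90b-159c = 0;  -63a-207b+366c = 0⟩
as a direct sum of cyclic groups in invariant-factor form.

rank_ℚ(R)=2; free=3−2=1
SNF(R) diag = [3, 9] → torsion [3, 9]

Answer: M ≅ ℤ^1 ⊕ ℤ/3 ⊕ ℤ/9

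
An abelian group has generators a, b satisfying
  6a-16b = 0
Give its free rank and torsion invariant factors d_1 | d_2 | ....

rank_ℚ(R)=1; free=2−1=1
SNF(R) diag = [2] → torsion [2]

Answer: M ≅ ℤ^1 ⊕ ℤ/2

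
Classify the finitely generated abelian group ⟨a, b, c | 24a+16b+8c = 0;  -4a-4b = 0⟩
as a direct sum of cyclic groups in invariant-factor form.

rank_ℚ(R)=2; free=3−2=1
SNF(R) diag = [4, 8] → torsion [4, 8]

Answer: M ≅ ℤ^1 ⊕ ℤ/4 ⊕ ℤ/8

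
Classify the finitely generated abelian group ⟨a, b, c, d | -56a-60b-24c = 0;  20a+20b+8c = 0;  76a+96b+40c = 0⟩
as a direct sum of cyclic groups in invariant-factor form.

Answer: M ≅ ℤ^1 ⊕ ℤ/4 ⊕ ℤ/4 ⊕ ℤ/8

Derivation:
rank_ℚ(R)=3; free=4−3=1
SNF(R) diag = [4, 4, 8] → torsion [4, 4, 8]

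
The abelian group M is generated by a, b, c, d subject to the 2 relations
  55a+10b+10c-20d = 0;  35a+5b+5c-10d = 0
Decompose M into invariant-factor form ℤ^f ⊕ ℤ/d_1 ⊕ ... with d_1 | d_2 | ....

Answer: M ≅ ℤ^2 ⊕ ℤ/5 ⊕ ℤ/15

Derivation:
rank_ℚ(R)=2; free=4−2=2
SNF(R) diag = [5, 15] → torsion [5, 15]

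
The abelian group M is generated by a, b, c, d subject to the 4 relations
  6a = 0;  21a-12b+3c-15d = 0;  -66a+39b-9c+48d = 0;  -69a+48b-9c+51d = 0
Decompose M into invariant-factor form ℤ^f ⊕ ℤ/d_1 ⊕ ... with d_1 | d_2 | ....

Answer: M ≅ ℤ/3 ⊕ ℤ/3 ⊕ ℤ/6 ⊕ ℤ/6

Derivation:
rank_ℚ(R)=4; free=4−4=0
SNF(R) diag = [3, 3, 6, 6] → torsion [3, 3, 6, 6]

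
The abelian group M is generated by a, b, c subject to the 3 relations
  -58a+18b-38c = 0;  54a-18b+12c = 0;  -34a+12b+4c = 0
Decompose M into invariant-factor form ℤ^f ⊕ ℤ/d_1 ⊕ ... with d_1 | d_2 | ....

Answer: M ≅ ℤ/2 ⊕ ℤ/6 ⊕ ℤ/6

Derivation:
rank_ℚ(R)=3; free=3−3=0
SNF(R) diag = [2, 6, 6] → torsion [2, 6, 6]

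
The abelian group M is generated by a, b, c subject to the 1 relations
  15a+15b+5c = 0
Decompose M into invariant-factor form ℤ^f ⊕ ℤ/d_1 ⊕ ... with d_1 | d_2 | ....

Answer: M ≅ ℤ^2 ⊕ ℤ/5

Derivation:
rank_ℚ(R)=1; free=3−1=2
SNF(R) diag = [5] → torsion [5]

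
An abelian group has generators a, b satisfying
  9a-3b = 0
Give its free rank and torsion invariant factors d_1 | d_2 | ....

Answer: M ≅ ℤ^1 ⊕ ℤ/3

Derivation:
rank_ℚ(R)=1; free=2−1=1
SNF(R) diag = [3] → torsion [3]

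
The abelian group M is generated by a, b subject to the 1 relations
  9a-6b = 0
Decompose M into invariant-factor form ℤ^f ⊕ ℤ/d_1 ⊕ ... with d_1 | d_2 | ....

rank_ℚ(R)=1; free=2−1=1
SNF(R) diag = [3] → torsion [3]

Answer: M ≅ ℤ^1 ⊕ ℤ/3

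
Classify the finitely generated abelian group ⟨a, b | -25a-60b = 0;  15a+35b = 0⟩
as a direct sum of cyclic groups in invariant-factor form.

Answer: M ≅ ℤ/5 ⊕ ℤ/5

Derivation:
rank_ℚ(R)=2; free=2−2=0
SNF(R) diag = [5, 5] → torsion [5, 5]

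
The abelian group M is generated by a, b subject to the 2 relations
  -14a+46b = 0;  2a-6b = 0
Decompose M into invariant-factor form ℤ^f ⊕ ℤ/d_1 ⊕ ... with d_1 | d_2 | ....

rank_ℚ(R)=2; free=2−2=0
SNF(R) diag = [2, 4] → torsion [2, 4]

Answer: M ≅ ℤ/2 ⊕ ℤ/4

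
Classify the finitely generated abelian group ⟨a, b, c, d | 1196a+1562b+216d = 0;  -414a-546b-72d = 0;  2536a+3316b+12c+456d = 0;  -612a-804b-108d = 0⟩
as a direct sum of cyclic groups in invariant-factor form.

rank_ℚ(R)=4; free=4−4=0
SNF(R) diag = [2, 6, 12, 36] → torsion [2, 6, 12, 36]

Answer: M ≅ ℤ/2 ⊕ ℤ/6 ⊕ ℤ/12 ⊕ ℤ/36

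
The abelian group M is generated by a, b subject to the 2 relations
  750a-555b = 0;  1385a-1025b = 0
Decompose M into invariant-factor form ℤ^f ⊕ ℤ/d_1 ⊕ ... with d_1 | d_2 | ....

rank_ℚ(R)=2; free=2−2=0
SNF(R) diag = [5, 15] → torsion [5, 15]

Answer: M ≅ ℤ/5 ⊕ ℤ/15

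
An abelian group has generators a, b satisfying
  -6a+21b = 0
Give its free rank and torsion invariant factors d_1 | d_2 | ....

Answer: M ≅ ℤ^1 ⊕ ℤ/3

Derivation:
rank_ℚ(R)=1; free=2−1=1
SNF(R) diag = [3] → torsion [3]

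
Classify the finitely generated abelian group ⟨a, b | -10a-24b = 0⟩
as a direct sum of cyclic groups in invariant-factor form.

Answer: M ≅ ℤ^1 ⊕ ℤ/2

Derivation:
rank_ℚ(R)=1; free=2−1=1
SNF(R) diag = [2] → torsion [2]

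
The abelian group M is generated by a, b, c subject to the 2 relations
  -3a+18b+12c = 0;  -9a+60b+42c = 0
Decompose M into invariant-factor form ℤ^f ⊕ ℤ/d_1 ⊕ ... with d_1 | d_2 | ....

rank_ℚ(R)=2; free=3−2=1
SNF(R) diag = [3, 6] → torsion [3, 6]

Answer: M ≅ ℤ^1 ⊕ ℤ/3 ⊕ ℤ/6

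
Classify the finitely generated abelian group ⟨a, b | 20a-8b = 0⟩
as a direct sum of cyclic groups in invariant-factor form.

Answer: M ≅ ℤ^1 ⊕ ℤ/4

Derivation:
rank_ℚ(R)=1; free=2−1=1
SNF(R) diag = [4] → torsion [4]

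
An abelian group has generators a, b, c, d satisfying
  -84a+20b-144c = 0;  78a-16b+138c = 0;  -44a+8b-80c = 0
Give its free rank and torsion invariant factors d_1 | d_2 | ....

rank_ℚ(R)=3; free=4−3=1
SNF(R) diag = [2, 4, 12] → torsion [2, 4, 12]

Answer: M ≅ ℤ^1 ⊕ ℤ/2 ⊕ ℤ/4 ⊕ ℤ/12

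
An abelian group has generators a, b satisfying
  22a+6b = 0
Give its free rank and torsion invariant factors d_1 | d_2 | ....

Answer: M ≅ ℤ^1 ⊕ ℤ/2

Derivation:
rank_ℚ(R)=1; free=2−1=1
SNF(R) diag = [2] → torsion [2]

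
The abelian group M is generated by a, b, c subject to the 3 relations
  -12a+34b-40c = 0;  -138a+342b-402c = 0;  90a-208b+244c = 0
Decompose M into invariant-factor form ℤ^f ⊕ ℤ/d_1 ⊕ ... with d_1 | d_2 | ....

Answer: M ≅ ℤ/2 ⊕ ℤ/6 ⊕ ℤ/18

Derivation:
rank_ℚ(R)=3; free=3−3=0
SNF(R) diag = [2, 6, 18] → torsion [2, 6, 18]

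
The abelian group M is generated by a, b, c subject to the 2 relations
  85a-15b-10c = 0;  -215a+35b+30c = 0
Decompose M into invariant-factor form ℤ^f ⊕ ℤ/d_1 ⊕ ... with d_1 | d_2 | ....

Answer: M ≅ ℤ^1 ⊕ ℤ/5 ⊕ ℤ/10

Derivation:
rank_ℚ(R)=2; free=3−2=1
SNF(R) diag = [5, 10] → torsion [5, 10]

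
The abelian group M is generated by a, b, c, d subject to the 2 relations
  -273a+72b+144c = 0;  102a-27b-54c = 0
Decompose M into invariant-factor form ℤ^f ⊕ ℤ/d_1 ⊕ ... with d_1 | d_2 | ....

Answer: M ≅ ℤ^2 ⊕ ℤ/3 ⊕ ℤ/9

Derivation:
rank_ℚ(R)=2; free=4−2=2
SNF(R) diag = [3, 9] → torsion [3, 9]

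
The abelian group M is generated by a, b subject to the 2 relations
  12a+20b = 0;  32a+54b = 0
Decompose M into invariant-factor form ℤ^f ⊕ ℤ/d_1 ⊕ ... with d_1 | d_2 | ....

Answer: M ≅ ℤ/2 ⊕ ℤ/4

Derivation:
rank_ℚ(R)=2; free=2−2=0
SNF(R) diag = [2, 4] → torsion [2, 4]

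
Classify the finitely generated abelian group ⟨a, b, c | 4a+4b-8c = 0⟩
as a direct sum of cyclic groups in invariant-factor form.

rank_ℚ(R)=1; free=3−1=2
SNF(R) diag = [4] → torsion [4]

Answer: M ≅ ℤ^2 ⊕ ℤ/4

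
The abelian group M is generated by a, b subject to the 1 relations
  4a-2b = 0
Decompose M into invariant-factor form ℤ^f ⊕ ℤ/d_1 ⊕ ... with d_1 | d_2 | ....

rank_ℚ(R)=1; free=2−1=1
SNF(R) diag = [2] → torsion [2]

Answer: M ≅ ℤ^1 ⊕ ℤ/2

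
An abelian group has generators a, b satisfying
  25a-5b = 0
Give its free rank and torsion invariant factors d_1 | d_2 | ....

rank_ℚ(R)=1; free=2−1=1
SNF(R) diag = [5] → torsion [5]

Answer: M ≅ ℤ^1 ⊕ ℤ/5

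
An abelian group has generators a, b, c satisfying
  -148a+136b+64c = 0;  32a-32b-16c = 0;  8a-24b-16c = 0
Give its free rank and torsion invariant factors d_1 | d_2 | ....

Answer: M ≅ ℤ/4 ⊕ ℤ/8 ⊕ ℤ/16

Derivation:
rank_ℚ(R)=3; free=3−3=0
SNF(R) diag = [4, 8, 16] → torsion [4, 8, 16]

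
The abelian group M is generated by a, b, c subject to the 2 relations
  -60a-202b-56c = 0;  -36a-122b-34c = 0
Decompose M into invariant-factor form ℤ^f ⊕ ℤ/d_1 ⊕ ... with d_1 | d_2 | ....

Answer: M ≅ ℤ^1 ⊕ ℤ/2 ⊕ ℤ/6

Derivation:
rank_ℚ(R)=2; free=3−2=1
SNF(R) diag = [2, 6] → torsion [2, 6]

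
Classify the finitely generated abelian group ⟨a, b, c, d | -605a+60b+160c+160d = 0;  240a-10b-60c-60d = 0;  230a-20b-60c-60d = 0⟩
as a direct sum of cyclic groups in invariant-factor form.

rank_ℚ(R)=3; free=4−3=1
SNF(R) diag = [5, 10, 20] → torsion [5, 10, 20]

Answer: M ≅ ℤ^1 ⊕ ℤ/5 ⊕ ℤ/10 ⊕ ℤ/20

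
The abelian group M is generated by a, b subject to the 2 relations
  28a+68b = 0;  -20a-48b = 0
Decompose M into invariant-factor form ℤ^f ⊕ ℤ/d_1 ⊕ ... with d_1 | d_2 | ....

rank_ℚ(R)=2; free=2−2=0
SNF(R) diag = [4, 4] → torsion [4, 4]

Answer: M ≅ ℤ/4 ⊕ ℤ/4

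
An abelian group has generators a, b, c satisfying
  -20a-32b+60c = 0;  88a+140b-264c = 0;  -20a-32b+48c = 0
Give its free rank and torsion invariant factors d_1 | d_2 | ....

Answer: M ≅ ℤ/4 ⊕ ℤ/4 ⊕ ℤ/12

Derivation:
rank_ℚ(R)=3; free=3−3=0
SNF(R) diag = [4, 4, 12] → torsion [4, 4, 12]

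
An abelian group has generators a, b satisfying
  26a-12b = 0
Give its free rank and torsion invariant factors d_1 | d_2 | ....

rank_ℚ(R)=1; free=2−1=1
SNF(R) diag = [2] → torsion [2]

Answer: M ≅ ℤ^1 ⊕ ℤ/2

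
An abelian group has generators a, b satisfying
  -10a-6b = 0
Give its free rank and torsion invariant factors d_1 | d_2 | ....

Answer: M ≅ ℤ^1 ⊕ ℤ/2

Derivation:
rank_ℚ(R)=1; free=2−1=1
SNF(R) diag = [2] → torsion [2]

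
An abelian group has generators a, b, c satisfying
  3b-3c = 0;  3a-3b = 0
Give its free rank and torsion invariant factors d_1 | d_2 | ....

Answer: M ≅ ℤ^1 ⊕ ℤ/3 ⊕ ℤ/3

Derivation:
rank_ℚ(R)=2; free=3−2=1
SNF(R) diag = [3, 3] → torsion [3, 3]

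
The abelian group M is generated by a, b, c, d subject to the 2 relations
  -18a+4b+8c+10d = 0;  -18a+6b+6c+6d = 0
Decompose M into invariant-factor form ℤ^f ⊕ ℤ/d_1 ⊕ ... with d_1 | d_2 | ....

rank_ℚ(R)=2; free=4−2=2
SNF(R) diag = [2, 6] → torsion [2, 6]

Answer: M ≅ ℤ^2 ⊕ ℤ/2 ⊕ ℤ/6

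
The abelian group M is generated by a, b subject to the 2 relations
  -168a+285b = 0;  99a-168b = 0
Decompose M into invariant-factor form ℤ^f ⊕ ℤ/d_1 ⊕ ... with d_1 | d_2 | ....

rank_ℚ(R)=2; free=2−2=0
SNF(R) diag = [3, 3] → torsion [3, 3]

Answer: M ≅ ℤ/3 ⊕ ℤ/3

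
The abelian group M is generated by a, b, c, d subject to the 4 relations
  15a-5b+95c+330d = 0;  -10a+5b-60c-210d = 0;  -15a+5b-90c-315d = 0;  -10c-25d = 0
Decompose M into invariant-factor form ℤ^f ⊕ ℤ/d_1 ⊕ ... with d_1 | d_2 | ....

Answer: M ≅ ℤ/5 ⊕ ℤ/5 ⊕ ℤ/5 ⊕ ℤ/5

Derivation:
rank_ℚ(R)=4; free=4−4=0
SNF(R) diag = [5, 5, 5, 5] → torsion [5, 5, 5, 5]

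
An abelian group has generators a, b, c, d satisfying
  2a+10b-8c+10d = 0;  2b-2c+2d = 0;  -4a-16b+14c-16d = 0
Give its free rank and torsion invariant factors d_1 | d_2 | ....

Answer: M ≅ ℤ^1 ⊕ ℤ/2 ⊕ ℤ/2 ⊕ ℤ/2

Derivation:
rank_ℚ(R)=3; free=4−3=1
SNF(R) diag = [2, 2, 2] → torsion [2, 2, 2]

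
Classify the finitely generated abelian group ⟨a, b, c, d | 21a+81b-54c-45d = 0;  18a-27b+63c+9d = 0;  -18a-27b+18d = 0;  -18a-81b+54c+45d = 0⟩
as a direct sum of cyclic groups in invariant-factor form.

Answer: M ≅ ℤ/3 ⊕ ℤ/9 ⊕ ℤ/9 ⊕ ℤ/27

Derivation:
rank_ℚ(R)=4; free=4−4=0
SNF(R) diag = [3, 9, 9, 27] → torsion [3, 9, 9, 27]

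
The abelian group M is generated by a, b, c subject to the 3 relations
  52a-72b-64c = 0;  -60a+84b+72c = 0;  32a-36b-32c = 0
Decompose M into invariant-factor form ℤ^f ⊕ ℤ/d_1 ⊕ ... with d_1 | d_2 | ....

Answer: M ≅ ℤ/4 ⊕ ℤ/12 ⊕ ℤ/24

Derivation:
rank_ℚ(R)=3; free=3−3=0
SNF(R) diag = [4, 12, 24] → torsion [4, 12, 24]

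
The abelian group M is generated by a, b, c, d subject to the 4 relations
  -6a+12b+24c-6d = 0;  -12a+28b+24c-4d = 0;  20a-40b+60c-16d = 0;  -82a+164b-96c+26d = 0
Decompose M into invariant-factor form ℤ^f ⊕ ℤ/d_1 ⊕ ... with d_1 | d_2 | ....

Answer: M ≅ ℤ/2 ⊕ ℤ/4 ⊕ ℤ/12 ⊕ ℤ/36

Derivation:
rank_ℚ(R)=4; free=4−4=0
SNF(R) diag = [2, 4, 12, 36] → torsion [2, 4, 12, 36]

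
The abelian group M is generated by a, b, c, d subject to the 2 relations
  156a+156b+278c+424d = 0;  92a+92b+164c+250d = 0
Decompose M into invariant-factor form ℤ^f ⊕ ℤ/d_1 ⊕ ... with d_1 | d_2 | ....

rank_ℚ(R)=2; free=4−2=2
SNF(R) diag = [2, 2] → torsion [2, 2]

Answer: M ≅ ℤ^2 ⊕ ℤ/2 ⊕ ℤ/2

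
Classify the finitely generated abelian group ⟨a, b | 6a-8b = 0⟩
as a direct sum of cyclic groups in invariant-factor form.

rank_ℚ(R)=1; free=2−1=1
SNF(R) diag = [2] → torsion [2]

Answer: M ≅ ℤ^1 ⊕ ℤ/2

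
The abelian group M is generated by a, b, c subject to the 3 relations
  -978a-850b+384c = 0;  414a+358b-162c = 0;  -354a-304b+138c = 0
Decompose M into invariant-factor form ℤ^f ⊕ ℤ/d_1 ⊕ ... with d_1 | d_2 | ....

Answer: M ≅ ℤ/2 ⊕ ℤ/6 ⊕ ℤ/18

Derivation:
rank_ℚ(R)=3; free=3−3=0
SNF(R) diag = [2, 6, 18] → torsion [2, 6, 18]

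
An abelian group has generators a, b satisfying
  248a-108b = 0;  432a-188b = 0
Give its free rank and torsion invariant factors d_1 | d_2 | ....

Answer: M ≅ ℤ/4 ⊕ ℤ/8

Derivation:
rank_ℚ(R)=2; free=2−2=0
SNF(R) diag = [4, 8] → torsion [4, 8]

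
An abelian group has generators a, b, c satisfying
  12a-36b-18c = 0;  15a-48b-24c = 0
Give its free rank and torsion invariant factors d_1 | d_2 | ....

Answer: M ≅ ℤ^1 ⊕ ℤ/3 ⊕ ℤ/6

Derivation:
rank_ℚ(R)=2; free=3−2=1
SNF(R) diag = [3, 6] → torsion [3, 6]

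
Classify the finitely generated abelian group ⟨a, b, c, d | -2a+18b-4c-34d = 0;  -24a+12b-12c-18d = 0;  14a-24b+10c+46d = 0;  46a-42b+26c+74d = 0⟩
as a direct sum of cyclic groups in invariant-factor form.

rank_ℚ(R)=4; free=4−4=0
SNF(R) diag = [2, 6, 6, 6] → torsion [2, 6, 6, 6]

Answer: M ≅ ℤ/2 ⊕ ℤ/6 ⊕ ℤ/6 ⊕ ℤ/6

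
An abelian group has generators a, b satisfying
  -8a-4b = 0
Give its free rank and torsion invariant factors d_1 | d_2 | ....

Answer: M ≅ ℤ^1 ⊕ ℤ/4

Derivation:
rank_ℚ(R)=1; free=2−1=1
SNF(R) diag = [4] → torsion [4]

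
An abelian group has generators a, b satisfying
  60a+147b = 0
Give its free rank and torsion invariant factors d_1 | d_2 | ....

Answer: M ≅ ℤ^1 ⊕ ℤ/3

Derivation:
rank_ℚ(R)=1; free=2−1=1
SNF(R) diag = [3] → torsion [3]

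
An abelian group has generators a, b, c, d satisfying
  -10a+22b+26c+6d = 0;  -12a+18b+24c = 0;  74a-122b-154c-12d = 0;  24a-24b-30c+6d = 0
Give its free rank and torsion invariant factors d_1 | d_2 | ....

Answer: M ≅ ℤ/2 ⊕ ℤ/6 ⊕ ℤ/6 ⊕ ℤ/6

Derivation:
rank_ℚ(R)=4; free=4−4=0
SNF(R) diag = [2, 6, 6, 6] → torsion [2, 6, 6, 6]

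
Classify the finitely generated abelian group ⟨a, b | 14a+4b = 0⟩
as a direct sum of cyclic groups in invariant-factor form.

rank_ℚ(R)=1; free=2−1=1
SNF(R) diag = [2] → torsion [2]

Answer: M ≅ ℤ^1 ⊕ ℤ/2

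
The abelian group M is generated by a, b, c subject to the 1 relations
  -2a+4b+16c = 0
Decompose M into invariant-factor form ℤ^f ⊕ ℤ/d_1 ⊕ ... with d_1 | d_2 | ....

rank_ℚ(R)=1; free=3−1=2
SNF(R) diag = [2] → torsion [2]

Answer: M ≅ ℤ^2 ⊕ ℤ/2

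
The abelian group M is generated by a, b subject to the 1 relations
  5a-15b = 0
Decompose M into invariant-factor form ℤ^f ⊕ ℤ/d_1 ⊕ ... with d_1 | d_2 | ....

rank_ℚ(R)=1; free=2−1=1
SNF(R) diag = [5] → torsion [5]

Answer: M ≅ ℤ^1 ⊕ ℤ/5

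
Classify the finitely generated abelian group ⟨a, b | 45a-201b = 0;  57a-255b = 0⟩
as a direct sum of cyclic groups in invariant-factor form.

rank_ℚ(R)=2; free=2−2=0
SNF(R) diag = [3, 6] → torsion [3, 6]

Answer: M ≅ ℤ/3 ⊕ ℤ/6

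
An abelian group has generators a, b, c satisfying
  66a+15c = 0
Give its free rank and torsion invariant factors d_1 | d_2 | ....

rank_ℚ(R)=1; free=3−1=2
SNF(R) diag = [3] → torsion [3]

Answer: M ≅ ℤ^2 ⊕ ℤ/3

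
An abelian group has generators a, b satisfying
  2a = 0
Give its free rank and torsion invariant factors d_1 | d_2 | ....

rank_ℚ(R)=1; free=2−1=1
SNF(R) diag = [2] → torsion [2]

Answer: M ≅ ℤ^1 ⊕ ℤ/2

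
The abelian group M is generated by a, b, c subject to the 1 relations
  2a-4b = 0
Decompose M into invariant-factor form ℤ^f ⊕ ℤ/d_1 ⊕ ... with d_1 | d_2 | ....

Answer: M ≅ ℤ^2 ⊕ ℤ/2

Derivation:
rank_ℚ(R)=1; free=3−1=2
SNF(R) diag = [2] → torsion [2]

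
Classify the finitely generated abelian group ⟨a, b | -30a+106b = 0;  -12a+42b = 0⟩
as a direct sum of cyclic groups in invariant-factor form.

Answer: M ≅ ℤ/2 ⊕ ℤ/6

Derivation:
rank_ℚ(R)=2; free=2−2=0
SNF(R) diag = [2, 6] → torsion [2, 6]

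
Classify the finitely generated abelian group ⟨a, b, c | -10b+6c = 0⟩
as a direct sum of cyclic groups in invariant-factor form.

Answer: M ≅ ℤ^2 ⊕ ℤ/2

Derivation:
rank_ℚ(R)=1; free=3−1=2
SNF(R) diag = [2] → torsion [2]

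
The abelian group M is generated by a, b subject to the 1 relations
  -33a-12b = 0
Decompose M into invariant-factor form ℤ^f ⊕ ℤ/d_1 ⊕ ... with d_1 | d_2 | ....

Answer: M ≅ ℤ^1 ⊕ ℤ/3

Derivation:
rank_ℚ(R)=1; free=2−1=1
SNF(R) diag = [3] → torsion [3]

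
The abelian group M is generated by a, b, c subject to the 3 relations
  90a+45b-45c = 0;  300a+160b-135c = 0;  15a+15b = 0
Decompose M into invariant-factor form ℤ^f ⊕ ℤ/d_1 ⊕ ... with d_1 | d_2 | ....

rank_ℚ(R)=3; free=3−3=0
SNF(R) diag = [5, 15, 45] → torsion [5, 15, 45]

Answer: M ≅ ℤ/5 ⊕ ℤ/15 ⊕ ℤ/45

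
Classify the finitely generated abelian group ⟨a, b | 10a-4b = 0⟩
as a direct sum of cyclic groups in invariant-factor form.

Answer: M ≅ ℤ^1 ⊕ ℤ/2

Derivation:
rank_ℚ(R)=1; free=2−1=1
SNF(R) diag = [2] → torsion [2]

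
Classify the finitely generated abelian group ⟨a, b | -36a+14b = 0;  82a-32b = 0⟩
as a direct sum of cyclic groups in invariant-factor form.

rank_ℚ(R)=2; free=2−2=0
SNF(R) diag = [2, 2] → torsion [2, 2]

Answer: M ≅ ℤ/2 ⊕ ℤ/2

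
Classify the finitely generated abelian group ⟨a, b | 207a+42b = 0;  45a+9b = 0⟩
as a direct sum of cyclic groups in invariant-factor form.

Answer: M ≅ ℤ/3 ⊕ ℤ/9

Derivation:
rank_ℚ(R)=2; free=2−2=0
SNF(R) diag = [3, 9] → torsion [3, 9]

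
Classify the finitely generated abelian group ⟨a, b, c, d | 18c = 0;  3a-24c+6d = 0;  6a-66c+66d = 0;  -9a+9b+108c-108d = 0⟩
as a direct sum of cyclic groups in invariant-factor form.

Answer: M ≅ ℤ/3 ⊕ ℤ/9 ⊕ ℤ/18 ⊕ ℤ/54

Derivation:
rank_ℚ(R)=4; free=4−4=0
SNF(R) diag = [3, 9, 18, 54] → torsion [3, 9, 18, 54]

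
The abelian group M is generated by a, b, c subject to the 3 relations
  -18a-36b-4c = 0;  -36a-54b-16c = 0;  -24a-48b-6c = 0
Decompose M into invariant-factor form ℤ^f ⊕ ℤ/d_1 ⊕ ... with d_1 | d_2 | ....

Answer: M ≅ ℤ/2 ⊕ ℤ/6 ⊕ ℤ/18

Derivation:
rank_ℚ(R)=3; free=3−3=0
SNF(R) diag = [2, 6, 18] → torsion [2, 6, 18]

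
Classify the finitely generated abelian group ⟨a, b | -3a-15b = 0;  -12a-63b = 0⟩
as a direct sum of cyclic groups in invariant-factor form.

rank_ℚ(R)=2; free=2−2=0
SNF(R) diag = [3, 3] → torsion [3, 3]

Answer: M ≅ ℤ/3 ⊕ ℤ/3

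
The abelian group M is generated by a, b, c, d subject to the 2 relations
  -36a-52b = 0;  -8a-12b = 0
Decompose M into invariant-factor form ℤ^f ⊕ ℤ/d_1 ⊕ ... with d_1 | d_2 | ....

Answer: M ≅ ℤ^2 ⊕ ℤ/4 ⊕ ℤ/4

Derivation:
rank_ℚ(R)=2; free=4−2=2
SNF(R) diag = [4, 4] → torsion [4, 4]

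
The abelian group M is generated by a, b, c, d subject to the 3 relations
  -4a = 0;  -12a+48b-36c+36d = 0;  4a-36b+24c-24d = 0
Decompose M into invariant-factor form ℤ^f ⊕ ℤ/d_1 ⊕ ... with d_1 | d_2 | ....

rank_ℚ(R)=3; free=4−3=1
SNF(R) diag = [4, 12, 12] → torsion [4, 12, 12]

Answer: M ≅ ℤ^1 ⊕ ℤ/4 ⊕ ℤ/12 ⊕ ℤ/12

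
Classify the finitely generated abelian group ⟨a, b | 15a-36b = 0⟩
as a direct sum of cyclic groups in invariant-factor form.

rank_ℚ(R)=1; free=2−1=1
SNF(R) diag = [3] → torsion [3]

Answer: M ≅ ℤ^1 ⊕ ℤ/3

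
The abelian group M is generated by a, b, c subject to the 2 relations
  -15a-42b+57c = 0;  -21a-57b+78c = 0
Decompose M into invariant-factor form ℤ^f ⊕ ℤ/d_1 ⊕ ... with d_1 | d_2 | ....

Answer: M ≅ ℤ^1 ⊕ ℤ/3 ⊕ ℤ/9

Derivation:
rank_ℚ(R)=2; free=3−2=1
SNF(R) diag = [3, 9] → torsion [3, 9]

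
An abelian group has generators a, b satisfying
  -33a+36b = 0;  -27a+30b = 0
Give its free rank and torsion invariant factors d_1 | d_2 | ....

Answer: M ≅ ℤ/3 ⊕ ℤ/6

Derivation:
rank_ℚ(R)=2; free=2−2=0
SNF(R) diag = [3, 6] → torsion [3, 6]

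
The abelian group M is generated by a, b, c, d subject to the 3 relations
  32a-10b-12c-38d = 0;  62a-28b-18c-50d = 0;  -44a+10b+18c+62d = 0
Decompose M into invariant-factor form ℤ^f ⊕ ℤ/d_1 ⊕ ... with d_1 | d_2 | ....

Answer: M ≅ ℤ^1 ⊕ ℤ/2 ⊕ ℤ/6 ⊕ ℤ/6

Derivation:
rank_ℚ(R)=3; free=4−3=1
SNF(R) diag = [2, 6, 6] → torsion [2, 6, 6]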